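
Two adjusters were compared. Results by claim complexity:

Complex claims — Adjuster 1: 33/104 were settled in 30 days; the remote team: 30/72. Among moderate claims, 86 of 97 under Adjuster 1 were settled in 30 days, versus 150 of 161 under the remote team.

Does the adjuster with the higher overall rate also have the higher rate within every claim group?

Yes

Complex: Adjuster 1 33/104 = 31.7%, the remote team 30/72 = 41.7% → the remote team
Moderate: Adjuster 1 86/97 = 88.7%, the remote team 150/161 = 93.2% → the remote team
Overall: Adjuster 1 119/201 = 59.2%, the remote team 180/233 = 77.3% → the remote team
The remote team wins overall and in every claim group — no reversal.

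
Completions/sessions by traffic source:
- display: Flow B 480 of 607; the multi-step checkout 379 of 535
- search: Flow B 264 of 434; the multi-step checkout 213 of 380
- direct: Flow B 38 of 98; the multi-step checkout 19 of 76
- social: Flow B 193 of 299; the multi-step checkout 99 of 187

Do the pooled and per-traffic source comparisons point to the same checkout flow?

Display: Flow B 480/607 = 79.1%, the multi-step checkout 379/535 = 70.8% → Flow B
Search: Flow B 264/434 = 60.8%, the multi-step checkout 213/380 = 56.1% → Flow B
Direct: Flow B 38/98 = 38.8%, the multi-step checkout 19/76 = 25.0% → Flow B
Social: Flow B 193/299 = 64.5%, the multi-step checkout 99/187 = 52.9% → Flow B
Overall: Flow B 975/1438 = 67.8%, the multi-step checkout 710/1178 = 60.3% → Flow B
Flow B wins overall and in every traffic group — no reversal.

Yes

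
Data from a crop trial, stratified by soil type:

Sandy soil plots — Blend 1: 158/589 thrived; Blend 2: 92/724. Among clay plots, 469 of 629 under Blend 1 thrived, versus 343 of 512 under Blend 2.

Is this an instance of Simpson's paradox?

Sandy soil: Blend 1 158/589 = 26.8%, Blend 2 92/724 = 12.7% → Blend 1
Clay: Blend 1 469/629 = 74.6%, Blend 2 343/512 = 67.0% → Blend 1
Overall: Blend 1 627/1218 = 51.5%, Blend 2 435/1236 = 35.2% → Blend 1
Blend 1 wins overall and in every soil group — no reversal.

No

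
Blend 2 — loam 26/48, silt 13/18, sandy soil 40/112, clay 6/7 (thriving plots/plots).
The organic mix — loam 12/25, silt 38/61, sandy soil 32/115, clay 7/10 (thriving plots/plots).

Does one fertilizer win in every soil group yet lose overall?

Loam: Blend 2 26/48 = 54.2%, the organic mix 12/25 = 48.0% → Blend 2
Silt: Blend 2 13/18 = 72.2%, the organic mix 38/61 = 62.3% → Blend 2
Sandy soil: Blend 2 40/112 = 35.7%, the organic mix 32/115 = 27.8% → Blend 2
Clay: Blend 2 6/7 = 85.7%, the organic mix 7/10 = 70.0% → Blend 2
Overall: Blend 2 85/185 = 45.9%, the organic mix 89/211 = 42.2% → Blend 2
Blend 2 wins overall and in every soil group — no reversal.

No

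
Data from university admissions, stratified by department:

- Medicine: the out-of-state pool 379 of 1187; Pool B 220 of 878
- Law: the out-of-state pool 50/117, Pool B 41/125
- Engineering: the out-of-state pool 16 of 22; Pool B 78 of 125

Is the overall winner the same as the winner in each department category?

Medicine: the out-of-state pool 379/1187 = 31.9%, Pool B 220/878 = 25.1% → the out-of-state pool
Law: the out-of-state pool 50/117 = 42.7%, Pool B 41/125 = 32.8% → the out-of-state pool
Engineering: the out-of-state pool 16/22 = 72.7%, Pool B 78/125 = 62.4% → the out-of-state pool
Overall: the out-of-state pool 445/1326 = 33.6%, Pool B 339/1128 = 30.1% → the out-of-state pool
The out-of-state pool wins overall and in every department group — no reversal.

Yes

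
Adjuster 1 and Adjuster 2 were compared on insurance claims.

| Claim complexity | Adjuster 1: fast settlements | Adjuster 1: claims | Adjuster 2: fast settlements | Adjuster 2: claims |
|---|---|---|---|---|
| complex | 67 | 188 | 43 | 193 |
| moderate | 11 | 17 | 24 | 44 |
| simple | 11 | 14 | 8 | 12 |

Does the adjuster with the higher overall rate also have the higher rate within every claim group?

Yes

Complex: Adjuster 1 67/188 = 35.6%, Adjuster 2 43/193 = 22.3% → Adjuster 1
Moderate: Adjuster 1 11/17 = 64.7%, Adjuster 2 24/44 = 54.5% → Adjuster 1
Simple: Adjuster 1 11/14 = 78.6%, Adjuster 2 8/12 = 66.7% → Adjuster 1
Overall: Adjuster 1 89/219 = 40.6%, Adjuster 2 75/249 = 30.1% → Adjuster 1
Adjuster 1 wins overall and in every claim group — no reversal.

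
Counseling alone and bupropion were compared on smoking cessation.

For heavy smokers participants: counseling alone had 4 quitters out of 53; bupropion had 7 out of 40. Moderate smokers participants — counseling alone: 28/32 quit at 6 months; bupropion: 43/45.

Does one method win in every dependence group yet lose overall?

No

Heavy smokers: counseling alone 4/53 = 7.5%, bupropion 7/40 = 17.5% → bupropion
Moderate smokers: counseling alone 28/32 = 87.5%, bupropion 43/45 = 95.6% → bupropion
Overall: counseling alone 32/85 = 37.6%, bupropion 50/85 = 58.8% → bupropion
Bupropion wins overall and in every dependence group — no reversal.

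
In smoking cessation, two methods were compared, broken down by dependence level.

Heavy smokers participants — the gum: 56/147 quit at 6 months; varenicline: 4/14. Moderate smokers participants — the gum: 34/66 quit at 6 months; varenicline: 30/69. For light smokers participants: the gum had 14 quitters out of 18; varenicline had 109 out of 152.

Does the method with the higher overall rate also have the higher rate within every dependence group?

No

Heavy smokers: the gum 56/147 = 38.1%, varenicline 4/14 = 28.6% → the gum
Moderate smokers: the gum 34/66 = 51.5%, varenicline 30/69 = 43.5% → the gum
Light smokers: the gum 14/18 = 77.8%, varenicline 109/152 = 71.7% → the gum
Overall: the gum 104/231 = 45.0%, varenicline 143/235 = 60.9% → varenicline
The gum wins each dependence group but varenicline wins overall — the comparison reverses. The gum's participants skew toward heavy smokers, which has a lower base rate.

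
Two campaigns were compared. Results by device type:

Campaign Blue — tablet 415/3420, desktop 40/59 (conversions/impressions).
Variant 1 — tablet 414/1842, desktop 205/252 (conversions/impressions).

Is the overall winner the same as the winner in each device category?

Yes

Tablet: Campaign Blue 415/3420 = 12.1%, Variant 1 414/1842 = 22.5% → Variant 1
Desktop: Campaign Blue 40/59 = 67.8%, Variant 1 205/252 = 81.3% → Variant 1
Overall: Campaign Blue 455/3479 = 13.1%, Variant 1 619/2094 = 29.6% → Variant 1
Variant 1 wins overall and in every device group — no reversal.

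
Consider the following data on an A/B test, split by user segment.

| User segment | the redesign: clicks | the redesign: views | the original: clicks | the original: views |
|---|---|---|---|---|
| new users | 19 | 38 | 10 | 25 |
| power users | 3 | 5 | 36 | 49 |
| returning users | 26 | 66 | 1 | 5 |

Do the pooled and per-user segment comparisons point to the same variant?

New users: the redesign 19/38 = 50.0%, the original 10/25 = 40.0% → the redesign
Power users: the redesign 3/5 = 60.0%, the original 36/49 = 73.5% → the original
Returning users: the redesign 26/66 = 39.4%, the original 1/5 = 20.0% → the redesign
Overall: the redesign 48/109 = 44.0%, the original 47/79 = 59.5% → the original
Neither sweeps: the redesign wins 2 of 3 groups, the original wins 1. The original wins overall but not every group — no Simpson reversal.

No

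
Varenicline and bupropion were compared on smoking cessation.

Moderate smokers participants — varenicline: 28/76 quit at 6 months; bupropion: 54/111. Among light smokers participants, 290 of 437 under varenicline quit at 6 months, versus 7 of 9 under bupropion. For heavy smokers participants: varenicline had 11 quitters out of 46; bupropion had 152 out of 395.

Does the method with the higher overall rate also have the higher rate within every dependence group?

No

Moderate smokers: varenicline 28/76 = 36.8%, bupropion 54/111 = 48.6% → bupropion
Light smokers: varenicline 290/437 = 66.4%, bupropion 7/9 = 77.8% → bupropion
Heavy smokers: varenicline 11/46 = 23.9%, bupropion 152/395 = 38.5% → bupropion
Overall: varenicline 329/559 = 58.9%, bupropion 213/515 = 41.4% → varenicline
Bupropion wins each dependence group but varenicline wins overall — the comparison reverses. Bupropion's participants skew toward heavy smokers, which has a lower base rate.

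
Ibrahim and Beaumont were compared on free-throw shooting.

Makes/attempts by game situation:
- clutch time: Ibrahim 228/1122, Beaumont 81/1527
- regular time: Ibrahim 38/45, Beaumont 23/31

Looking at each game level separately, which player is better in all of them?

Ibrahim

Clutch time: Ibrahim 228/1122 = 20.3%, Beaumont 81/1527 = 5.3% → Ibrahim
Regular time: Ibrahim 38/45 = 84.4%, Beaumont 23/31 = 74.2% → Ibrahim
Ibrahim has the higher rate in both groups.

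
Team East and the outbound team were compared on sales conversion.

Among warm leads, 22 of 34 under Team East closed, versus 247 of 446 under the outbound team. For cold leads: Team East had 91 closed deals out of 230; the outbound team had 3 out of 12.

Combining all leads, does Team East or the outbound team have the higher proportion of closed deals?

Warm: Team East 22/34 = 64.7%, the outbound team 247/446 = 55.4% → Team East
Cold: Team East 91/230 = 39.6%, the outbound team 3/12 = 25.0% → Team East
Overall: Team East 113/264 = 42.8%, the outbound team 250/458 = 54.6% → the outbound team
(Team East wins every lead group but the outbound team wins overall — Team East's leads skew toward the low-rate cold group.)

the outbound team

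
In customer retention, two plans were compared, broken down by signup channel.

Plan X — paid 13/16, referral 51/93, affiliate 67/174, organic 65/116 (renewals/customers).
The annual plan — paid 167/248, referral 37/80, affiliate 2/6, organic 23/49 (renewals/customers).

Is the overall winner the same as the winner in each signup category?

Paid: Plan X 13/16 = 81.2%, the annual plan 167/248 = 67.3% → Plan X
Referral: Plan X 51/93 = 54.8%, the annual plan 37/80 = 46.2% → Plan X
Affiliate: Plan X 67/174 = 38.5%, the annual plan 2/6 = 33.3% → Plan X
Organic: Plan X 65/116 = 56.0%, the annual plan 23/49 = 46.9% → Plan X
Overall: Plan X 196/399 = 49.1%, the annual plan 229/383 = 59.8% → the annual plan
Plan X wins each signup group but the annual plan wins overall — the comparison reverses. Plan X's customers skew toward affiliate, which has a lower base rate.

No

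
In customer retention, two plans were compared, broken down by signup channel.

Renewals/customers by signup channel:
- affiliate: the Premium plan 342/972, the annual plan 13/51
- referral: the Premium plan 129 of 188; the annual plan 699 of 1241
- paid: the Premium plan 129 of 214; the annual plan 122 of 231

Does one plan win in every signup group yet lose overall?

Affiliate: the Premium plan 342/972 = 35.2%, the annual plan 13/51 = 25.5% → the Premium plan
Referral: the Premium plan 129/188 = 68.6%, the annual plan 699/1241 = 56.3% → the Premium plan
Paid: the Premium plan 129/214 = 60.3%, the annual plan 122/231 = 52.8% → the Premium plan
Overall: the Premium plan 600/1374 = 43.7%, the annual plan 834/1523 = 54.8% → the annual plan
The Premium plan wins each signup group but the annual plan wins overall — the comparison reverses. The Premium plan's customers skew toward affiliate, which has a lower base rate.

Yes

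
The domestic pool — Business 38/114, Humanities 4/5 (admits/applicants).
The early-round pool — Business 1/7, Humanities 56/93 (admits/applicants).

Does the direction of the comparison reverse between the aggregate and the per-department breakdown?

Yes

Business: the domestic pool 38/114 = 33.3%, the early-round pool 1/7 = 14.3% → the domestic pool
Humanities: the domestic pool 4/5 = 80.0%, the early-round pool 56/93 = 60.2% → the domestic pool
Overall: the domestic pool 42/119 = 35.3%, the early-round pool 57/100 = 57.0% → the early-round pool
The domestic pool wins each department group but the early-round pool wins overall — the comparison reverses. The domestic pool's applicants skew toward Business, which has a lower base rate.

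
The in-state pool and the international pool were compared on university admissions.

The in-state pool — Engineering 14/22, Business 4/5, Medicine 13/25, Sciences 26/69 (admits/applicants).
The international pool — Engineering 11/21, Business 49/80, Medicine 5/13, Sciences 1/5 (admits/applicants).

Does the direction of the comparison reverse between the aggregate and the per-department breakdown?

Engineering: the in-state pool 14/22 = 63.6%, the international pool 11/21 = 52.4% → the in-state pool
Business: the in-state pool 4/5 = 80.0%, the international pool 49/80 = 61.2% → the in-state pool
Medicine: the in-state pool 13/25 = 52.0%, the international pool 5/13 = 38.5% → the in-state pool
Sciences: the in-state pool 26/69 = 37.7%, the international pool 1/5 = 20.0% → the in-state pool
Overall: the in-state pool 57/121 = 47.1%, the international pool 66/119 = 55.5% → the international pool
The in-state pool wins each department group but the international pool wins overall — the comparison reverses. The in-state pool's applicants skew toward Sciences, which has a lower base rate.

Yes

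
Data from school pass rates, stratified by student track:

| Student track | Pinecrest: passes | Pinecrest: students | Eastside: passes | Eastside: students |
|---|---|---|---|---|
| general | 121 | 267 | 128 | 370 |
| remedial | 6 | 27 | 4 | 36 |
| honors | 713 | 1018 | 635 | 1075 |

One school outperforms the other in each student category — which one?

Pinecrest

General: Pinecrest 121/267 = 45.3%, Eastside 128/370 = 34.6% → Pinecrest
Remedial: Pinecrest 6/27 = 22.2%, Eastside 4/36 = 11.1% → Pinecrest
Honors: Pinecrest 713/1018 = 70.0%, Eastside 635/1075 = 59.1% → Pinecrest
Pinecrest has the higher rate in all 3 groups.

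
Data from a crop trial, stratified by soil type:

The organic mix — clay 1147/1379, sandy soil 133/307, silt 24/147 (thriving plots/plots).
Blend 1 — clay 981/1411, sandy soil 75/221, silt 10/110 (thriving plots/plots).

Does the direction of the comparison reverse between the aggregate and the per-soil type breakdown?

Clay: the organic mix 1147/1379 = 83.2%, Blend 1 981/1411 = 69.5% → the organic mix
Sandy soil: the organic mix 133/307 = 43.3%, Blend 1 75/221 = 33.9% → the organic mix
Silt: the organic mix 24/147 = 16.3%, Blend 1 10/110 = 9.1% → the organic mix
Overall: the organic mix 1304/1833 = 71.1%, Blend 1 1066/1742 = 61.2% → the organic mix
The organic mix wins overall and in every soil group — no reversal.

No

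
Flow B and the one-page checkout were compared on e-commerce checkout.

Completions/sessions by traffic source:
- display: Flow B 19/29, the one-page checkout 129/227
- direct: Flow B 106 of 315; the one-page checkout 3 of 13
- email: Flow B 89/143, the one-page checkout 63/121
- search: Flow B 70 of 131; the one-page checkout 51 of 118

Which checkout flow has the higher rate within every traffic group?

Display: Flow B 19/29 = 65.5%, the one-page checkout 129/227 = 56.8% → Flow B
Direct: Flow B 106/315 = 33.7%, the one-page checkout 3/13 = 23.1% → Flow B
Email: Flow B 89/143 = 62.2%, the one-page checkout 63/121 = 52.1% → Flow B
Search: Flow B 70/131 = 53.4%, the one-page checkout 51/118 = 43.2% → Flow B
Flow B has the higher rate in all 4 groups.

Flow B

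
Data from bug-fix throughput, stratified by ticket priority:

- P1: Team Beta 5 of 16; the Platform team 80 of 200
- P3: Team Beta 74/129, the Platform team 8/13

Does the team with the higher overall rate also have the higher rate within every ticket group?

P1: Team Beta 5/16 = 31.2%, the Platform team 80/200 = 40.0% → the Platform team
P3: Team Beta 74/129 = 57.4%, the Platform team 8/13 = 61.5% → the Platform team
Overall: Team Beta 79/145 = 54.5%, the Platform team 88/213 = 41.3% → Team Beta
The Platform team wins each ticket group but Team Beta wins overall — the comparison reverses. The Platform team's tickets skew toward P1, which has a lower base rate.

No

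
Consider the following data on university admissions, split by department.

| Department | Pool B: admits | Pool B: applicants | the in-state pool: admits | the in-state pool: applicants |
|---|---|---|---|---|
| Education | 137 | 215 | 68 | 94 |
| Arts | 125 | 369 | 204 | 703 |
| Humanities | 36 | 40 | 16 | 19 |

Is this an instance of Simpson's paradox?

No

Education: Pool B 137/215 = 63.7%, the in-state pool 68/94 = 72.3% → the in-state pool
Arts: Pool B 125/369 = 33.9%, the in-state pool 204/703 = 29.0% → Pool B
Humanities: Pool B 36/40 = 90.0%, the in-state pool 16/19 = 84.2% → Pool B
Overall: Pool B 298/624 = 47.8%, the in-state pool 288/816 = 35.3% → Pool B
Neither sweeps: Pool B wins 2 of 3 groups, the in-state pool wins 1. Pool B wins overall but not every group — no Simpson reversal.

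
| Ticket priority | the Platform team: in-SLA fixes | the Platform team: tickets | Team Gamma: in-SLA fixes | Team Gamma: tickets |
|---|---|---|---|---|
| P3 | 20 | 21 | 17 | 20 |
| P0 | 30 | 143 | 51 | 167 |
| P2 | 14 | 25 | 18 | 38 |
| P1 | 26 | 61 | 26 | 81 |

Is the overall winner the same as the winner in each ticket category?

P3: the Platform team 20/21 = 95.2%, Team Gamma 17/20 = 85.0% → the Platform team
P0: the Platform team 30/143 = 21.0%, Team Gamma 51/167 = 30.5% → Team Gamma
P2: the Platform team 14/25 = 56.0%, Team Gamma 18/38 = 47.4% → the Platform team
P1: the Platform team 26/61 = 42.6%, Team Gamma 26/81 = 32.1% → the Platform team
Overall: the Platform team 90/250 = 36.0%, Team Gamma 112/306 = 36.6% → Team Gamma
Neither sweeps: the Platform team wins 3 of 4 groups, Team Gamma wins 1. Team Gamma wins overall but not every group — no Simpson reversal.

No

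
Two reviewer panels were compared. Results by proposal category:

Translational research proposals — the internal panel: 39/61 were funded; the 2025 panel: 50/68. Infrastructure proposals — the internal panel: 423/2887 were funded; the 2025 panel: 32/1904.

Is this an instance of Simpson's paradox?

No

Translational research: the internal panel 39/61 = 63.9%, the 2025 panel 50/68 = 73.5% → the 2025 panel
Infrastructure: the internal panel 423/2887 = 14.7%, the 2025 panel 32/1904 = 1.7% → the internal panel
Overall: the internal panel 462/2948 = 15.7%, the 2025 panel 82/1972 = 4.2% → the internal panel
Neither sweeps: the internal panel wins 1 of 2 groups, the 2025 panel wins 1. The internal panel wins overall but not every group — no Simpson reversal.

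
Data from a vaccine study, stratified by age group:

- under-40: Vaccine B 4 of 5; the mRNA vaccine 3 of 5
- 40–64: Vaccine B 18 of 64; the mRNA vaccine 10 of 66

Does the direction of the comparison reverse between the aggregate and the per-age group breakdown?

No

Under-40: Vaccine B 4/5 = 80.0%, the mRNA vaccine 3/5 = 60.0% → Vaccine B
40–64: Vaccine B 18/64 = 28.1%, the mRNA vaccine 10/66 = 15.2% → Vaccine B
Overall: Vaccine B 22/69 = 31.9%, the mRNA vaccine 13/71 = 18.3% → Vaccine B
Vaccine B wins overall and in every age group — no reversal.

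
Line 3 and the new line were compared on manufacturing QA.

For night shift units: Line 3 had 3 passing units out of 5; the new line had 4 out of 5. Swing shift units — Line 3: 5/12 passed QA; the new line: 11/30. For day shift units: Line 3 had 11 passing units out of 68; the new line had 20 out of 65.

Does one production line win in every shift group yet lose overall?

No

Night shift: Line 3 3/5 = 60.0%, the new line 4/5 = 80.0% → the new line
Swing shift: Line 3 5/12 = 41.7%, the new line 11/30 = 36.7% → Line 3
Day shift: Line 3 11/68 = 16.2%, the new line 20/65 = 30.8% → the new line
Overall: Line 3 19/85 = 22.4%, the new line 35/100 = 35.0% → the new line
Neither sweeps: Line 3 wins 1 of 3 groups, the new line wins 2. The new line wins overall but not every group — no Simpson reversal.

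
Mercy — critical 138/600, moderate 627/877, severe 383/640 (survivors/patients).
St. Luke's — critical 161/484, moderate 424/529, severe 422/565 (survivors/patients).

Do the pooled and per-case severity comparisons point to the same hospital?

Critical: Mercy 138/600 = 23.0%, St. Luke's 161/484 = 33.3% → St. Luke's
Moderate: Mercy 627/877 = 71.5%, St. Luke's 424/529 = 80.2% → St. Luke's
Severe: Mercy 383/640 = 59.8%, St. Luke's 422/565 = 74.7% → St. Luke's
Overall: Mercy 1148/2117 = 54.2%, St. Luke's 1007/1578 = 63.8% → St. Luke's
St. Luke's wins overall and in every case group — no reversal.

Yes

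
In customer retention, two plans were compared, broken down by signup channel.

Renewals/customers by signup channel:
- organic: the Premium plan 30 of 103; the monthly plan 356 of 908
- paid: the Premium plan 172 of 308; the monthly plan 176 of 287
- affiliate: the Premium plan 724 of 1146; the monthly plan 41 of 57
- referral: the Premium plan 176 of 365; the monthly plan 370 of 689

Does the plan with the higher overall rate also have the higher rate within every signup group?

No

Organic: the Premium plan 30/103 = 29.1%, the monthly plan 356/908 = 39.2% → the monthly plan
Paid: the Premium plan 172/308 = 55.8%, the monthly plan 176/287 = 61.3% → the monthly plan
Affiliate: the Premium plan 724/1146 = 63.2%, the monthly plan 41/57 = 71.9% → the monthly plan
Referral: the Premium plan 176/365 = 48.2%, the monthly plan 370/689 = 53.7% → the monthly plan
Overall: the Premium plan 1102/1922 = 57.3%, the monthly plan 943/1941 = 48.6% → the Premium plan
The monthly plan wins each signup group but the Premium plan wins overall — the comparison reverses. The monthly plan's customers skew toward organic, which has a lower base rate.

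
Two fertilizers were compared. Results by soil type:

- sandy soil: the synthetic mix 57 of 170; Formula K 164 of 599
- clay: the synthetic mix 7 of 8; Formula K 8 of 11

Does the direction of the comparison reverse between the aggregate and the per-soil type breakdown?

Sandy soil: the synthetic mix 57/170 = 33.5%, Formula K 164/599 = 27.4% → the synthetic mix
Clay: the synthetic mix 7/8 = 87.5%, Formula K 8/11 = 72.7% → the synthetic mix
Overall: the synthetic mix 64/178 = 36.0%, Formula K 172/610 = 28.2% → the synthetic mix
The synthetic mix wins overall and in every soil group — no reversal.

No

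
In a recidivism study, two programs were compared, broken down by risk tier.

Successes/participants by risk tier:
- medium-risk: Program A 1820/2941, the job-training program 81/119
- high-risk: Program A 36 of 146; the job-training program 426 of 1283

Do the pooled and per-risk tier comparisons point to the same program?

No

Medium-risk: Program A 1820/2941 = 61.9%, the job-training program 81/119 = 68.1% → the job-training program
High-risk: Program A 36/146 = 24.7%, the job-training program 426/1283 = 33.2% → the job-training program
Overall: Program A 1856/3087 = 60.1%, the job-training program 507/1402 = 36.2% → Program A
The job-training program wins each risk group but Program A wins overall — the comparison reverses. The job-training program's participants skew toward high-risk, which has a lower base rate.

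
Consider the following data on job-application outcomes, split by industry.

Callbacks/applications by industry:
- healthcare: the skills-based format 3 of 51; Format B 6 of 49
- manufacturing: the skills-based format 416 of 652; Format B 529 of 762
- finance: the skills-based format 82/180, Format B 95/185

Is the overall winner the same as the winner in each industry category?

Healthcare: the skills-based format 3/51 = 5.9%, Format B 6/49 = 12.2% → Format B
Manufacturing: the skills-based format 416/652 = 63.8%, Format B 529/762 = 69.4% → Format B
Finance: the skills-based format 82/180 = 45.6%, Format B 95/185 = 51.4% → Format B
Overall: the skills-based format 501/883 = 56.7%, Format B 630/996 = 63.3% → Format B
Format B wins overall and in every industry group — no reversal.

Yes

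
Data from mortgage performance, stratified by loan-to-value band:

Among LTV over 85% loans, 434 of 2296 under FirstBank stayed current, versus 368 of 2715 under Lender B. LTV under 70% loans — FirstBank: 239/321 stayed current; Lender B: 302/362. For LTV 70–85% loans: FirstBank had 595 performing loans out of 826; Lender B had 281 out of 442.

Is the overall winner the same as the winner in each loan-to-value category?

LTV over 85%: FirstBank 434/2296 = 18.9%, Lender B 368/2715 = 13.6% → FirstBank
LTV under 70%: FirstBank 239/321 = 74.5%, Lender B 302/362 = 83.4% → Lender B
LTV 70–85%: FirstBank 595/826 = 72.0%, Lender B 281/442 = 63.6% → FirstBank
Overall: FirstBank 1268/3443 = 36.8%, Lender B 951/3519 = 27.0% → FirstBank
Neither sweeps: FirstBank wins 2 of 3 groups, Lender B wins 1. FirstBank wins overall but not every group — no Simpson reversal.

No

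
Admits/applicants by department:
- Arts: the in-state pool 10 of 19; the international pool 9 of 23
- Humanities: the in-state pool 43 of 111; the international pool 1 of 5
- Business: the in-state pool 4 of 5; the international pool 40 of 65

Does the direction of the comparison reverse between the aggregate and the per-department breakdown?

Arts: the in-state pool 10/19 = 52.6%, the international pool 9/23 = 39.1% → the in-state pool
Humanities: the in-state pool 43/111 = 38.7%, the international pool 1/5 = 20.0% → the in-state pool
Business: the in-state pool 4/5 = 80.0%, the international pool 40/65 = 61.5% → the in-state pool
Overall: the in-state pool 57/135 = 42.2%, the international pool 50/93 = 53.8% → the international pool
The in-state pool wins each department group but the international pool wins overall — the comparison reverses. The in-state pool's applicants skew toward Humanities, which has a lower base rate.

Yes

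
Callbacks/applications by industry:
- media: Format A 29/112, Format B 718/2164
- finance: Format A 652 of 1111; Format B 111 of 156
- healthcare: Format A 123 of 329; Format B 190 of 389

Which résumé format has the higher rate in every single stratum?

Format B

Media: Format A 29/112 = 25.9%, Format B 718/2164 = 33.2% → Format B
Finance: Format A 652/1111 = 58.7%, Format B 111/156 = 71.2% → Format B
Healthcare: Format A 123/329 = 37.4%, Format B 190/389 = 48.8% → Format B
Format B has the higher rate in all 3 groups.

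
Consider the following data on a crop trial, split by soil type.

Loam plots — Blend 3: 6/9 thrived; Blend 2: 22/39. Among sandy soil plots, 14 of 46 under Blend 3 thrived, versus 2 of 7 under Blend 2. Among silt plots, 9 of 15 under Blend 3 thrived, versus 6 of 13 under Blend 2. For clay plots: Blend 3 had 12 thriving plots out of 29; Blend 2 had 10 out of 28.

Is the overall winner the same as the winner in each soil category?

Loam: Blend 3 6/9 = 66.7%, Blend 2 22/39 = 56.4% → Blend 3
Sandy soil: Blend 3 14/46 = 30.4%, Blend 2 2/7 = 28.6% → Blend 3
Silt: Blend 3 9/15 = 60.0%, Blend 2 6/13 = 46.2% → Blend 3
Clay: Blend 3 12/29 = 41.4%, Blend 2 10/28 = 35.7% → Blend 3
Overall: Blend 3 41/99 = 41.4%, Blend 2 40/87 = 46.0% → Blend 2
Blend 3 wins each soil group but Blend 2 wins overall — the comparison reverses. Blend 3's plots skew toward sandy soil, which has a lower base rate.

No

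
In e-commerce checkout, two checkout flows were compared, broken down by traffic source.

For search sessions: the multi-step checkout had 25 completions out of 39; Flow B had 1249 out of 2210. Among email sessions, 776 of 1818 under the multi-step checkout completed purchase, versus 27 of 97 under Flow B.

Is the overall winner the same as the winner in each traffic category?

No

Search: the multi-step checkout 25/39 = 64.1%, Flow B 1249/2210 = 56.5% → the multi-step checkout
Email: the multi-step checkout 776/1818 = 42.7%, Flow B 27/97 = 27.8% → the multi-step checkout
Overall: the multi-step checkout 801/1857 = 43.1%, Flow B 1276/2307 = 55.3% → Flow B
The multi-step checkout wins each traffic group but Flow B wins overall — the comparison reverses. The multi-step checkout's sessions skew toward email, which has a lower base rate.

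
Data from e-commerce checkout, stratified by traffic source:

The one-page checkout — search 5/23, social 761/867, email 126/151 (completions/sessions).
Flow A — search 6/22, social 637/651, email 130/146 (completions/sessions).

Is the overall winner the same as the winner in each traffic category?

Search: the one-page checkout 5/23 = 21.7%, Flow A 6/22 = 27.3% → Flow A
Social: the one-page checkout 761/867 = 87.8%, Flow A 637/651 = 97.8% → Flow A
Email: the one-page checkout 126/151 = 83.4%, Flow A 130/146 = 89.0% → Flow A
Overall: the one-page checkout 892/1041 = 85.7%, Flow A 773/819 = 94.4% → Flow A
Flow A wins overall and in every traffic group — no reversal.

Yes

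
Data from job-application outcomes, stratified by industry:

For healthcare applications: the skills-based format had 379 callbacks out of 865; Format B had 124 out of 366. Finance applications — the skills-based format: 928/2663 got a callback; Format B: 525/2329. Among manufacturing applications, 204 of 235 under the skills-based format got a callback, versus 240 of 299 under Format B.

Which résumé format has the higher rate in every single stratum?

Healthcare: the skills-based format 379/865 = 43.8%, Format B 124/366 = 33.9% → the skills-based format
Finance: the skills-based format 928/2663 = 34.8%, Format B 525/2329 = 22.5% → the skills-based format
Manufacturing: the skills-based format 204/235 = 86.8%, Format B 240/299 = 80.3% → the skills-based format
The skills-based format has the higher rate in all 3 groups.

the skills-based format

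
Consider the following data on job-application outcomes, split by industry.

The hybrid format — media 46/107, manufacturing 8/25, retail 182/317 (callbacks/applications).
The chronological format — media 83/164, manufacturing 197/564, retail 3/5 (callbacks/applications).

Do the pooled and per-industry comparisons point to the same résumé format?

No

Media: the hybrid format 46/107 = 43.0%, the chronological format 83/164 = 50.6% → the chronological format
Manufacturing: the hybrid format 8/25 = 32.0%, the chronological format 197/564 = 34.9% → the chronological format
Retail: the hybrid format 182/317 = 57.4%, the chronological format 3/5 = 60.0% → the chronological format
Overall: the hybrid format 236/449 = 52.6%, the chronological format 283/733 = 38.6% → the hybrid format
The chronological format wins each industry group but the hybrid format wins overall — the comparison reverses. The chronological format's applications skew toward manufacturing, which has a lower base rate.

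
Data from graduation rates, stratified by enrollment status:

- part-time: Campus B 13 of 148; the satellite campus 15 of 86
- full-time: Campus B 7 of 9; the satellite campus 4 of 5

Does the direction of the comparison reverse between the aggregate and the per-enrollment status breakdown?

No

Part-time: Campus B 13/148 = 8.8%, the satellite campus 15/86 = 17.4% → the satellite campus
Full-time: Campus B 7/9 = 77.8%, the satellite campus 4/5 = 80.0% → the satellite campus
Overall: Campus B 20/157 = 12.7%, the satellite campus 19/91 = 20.9% → the satellite campus
The satellite campus wins overall and in every enrollment group — no reversal.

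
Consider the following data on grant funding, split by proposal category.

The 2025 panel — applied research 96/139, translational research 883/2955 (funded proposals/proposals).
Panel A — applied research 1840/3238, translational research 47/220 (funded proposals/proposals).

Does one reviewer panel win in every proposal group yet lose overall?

Applied research: the 2025 panel 96/139 = 69.1%, Panel A 1840/3238 = 56.8% → the 2025 panel
Translational research: the 2025 panel 883/2955 = 29.9%, Panel A 47/220 = 21.4% → the 2025 panel
Overall: the 2025 panel 979/3094 = 31.6%, Panel A 1887/3458 = 54.6% → Panel A
The 2025 panel wins each proposal group but Panel A wins overall — the comparison reverses. The 2025 panel's proposals skew toward translational research, which has a lower base rate.

Yes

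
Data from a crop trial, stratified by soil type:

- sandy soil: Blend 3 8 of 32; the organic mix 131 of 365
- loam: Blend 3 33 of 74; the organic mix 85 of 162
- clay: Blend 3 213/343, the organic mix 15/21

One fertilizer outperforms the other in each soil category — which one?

the organic mix

Sandy soil: Blend 3 8/32 = 25.0%, the organic mix 131/365 = 35.9% → the organic mix
Loam: Blend 3 33/74 = 44.6%, the organic mix 85/162 = 52.5% → the organic mix
Clay: Blend 3 213/343 = 62.1%, the organic mix 15/21 = 71.4% → the organic mix
The organic mix has the higher rate in all 3 groups.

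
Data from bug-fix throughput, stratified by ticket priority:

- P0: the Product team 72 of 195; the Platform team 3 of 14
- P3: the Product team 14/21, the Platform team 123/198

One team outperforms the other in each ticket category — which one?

the Product team

P0: the Product team 72/195 = 36.9%, the Platform team 3/14 = 21.4% → the Product team
P3: the Product team 14/21 = 66.7%, the Platform team 123/198 = 62.1% → the Product team
The Product team has the higher rate in both groups.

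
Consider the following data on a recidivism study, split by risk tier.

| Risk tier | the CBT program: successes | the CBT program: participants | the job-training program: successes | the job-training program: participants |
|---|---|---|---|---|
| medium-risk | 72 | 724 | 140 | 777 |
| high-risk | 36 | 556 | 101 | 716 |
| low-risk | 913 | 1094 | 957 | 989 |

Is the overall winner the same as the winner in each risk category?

Medium-risk: the CBT program 72/724 = 9.9%, the job-training program 140/777 = 18.0% → the job-training program
High-risk: the CBT program 36/556 = 6.5%, the job-training program 101/716 = 14.1% → the job-training program
Low-risk: the CBT program 913/1094 = 83.5%, the job-training program 957/989 = 96.8% → the job-training program
Overall: the CBT program 1021/2374 = 43.0%, the job-training program 1198/2482 = 48.3% → the job-training program
The job-training program wins overall and in every risk group — no reversal.

Yes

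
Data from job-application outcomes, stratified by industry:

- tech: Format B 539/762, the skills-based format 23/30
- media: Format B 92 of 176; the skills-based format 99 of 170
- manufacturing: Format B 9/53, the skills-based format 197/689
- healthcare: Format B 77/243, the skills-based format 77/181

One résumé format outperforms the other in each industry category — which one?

the skills-based format

Tech: Format B 539/762 = 70.7%, the skills-based format 23/30 = 76.7% → the skills-based format
Media: Format B 92/176 = 52.3%, the skills-based format 99/170 = 58.2% → the skills-based format
Manufacturing: Format B 9/53 = 17.0%, the skills-based format 197/689 = 28.6% → the skills-based format
Healthcare: Format B 77/243 = 31.7%, the skills-based format 77/181 = 42.5% → the skills-based format
The skills-based format has the higher rate in all 4 groups.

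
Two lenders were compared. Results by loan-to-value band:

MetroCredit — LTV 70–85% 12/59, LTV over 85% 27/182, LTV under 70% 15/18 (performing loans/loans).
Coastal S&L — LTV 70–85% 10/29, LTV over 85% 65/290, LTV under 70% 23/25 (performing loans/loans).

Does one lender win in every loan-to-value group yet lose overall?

No

LTV 70–85%: MetroCredit 12/59 = 20.3%, Coastal S&L 10/29 = 34.5% → Coastal S&L
LTV over 85%: MetroCredit 27/182 = 14.8%, Coastal S&L 65/290 = 22.4% → Coastal S&L
LTV under 70%: MetroCredit 15/18 = 83.3%, Coastal S&L 23/25 = 92.0% → Coastal S&L
Overall: MetroCredit 54/259 = 20.8%, Coastal S&L 98/344 = 28.5% → Coastal S&L
Coastal S&L wins overall and in every loan-to-value group — no reversal.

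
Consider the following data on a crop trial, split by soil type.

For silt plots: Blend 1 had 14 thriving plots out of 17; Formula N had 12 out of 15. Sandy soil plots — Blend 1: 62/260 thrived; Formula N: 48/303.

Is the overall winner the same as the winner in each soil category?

Yes

Silt: Blend 1 14/17 = 82.4%, Formula N 12/15 = 80.0% → Blend 1
Sandy soil: Blend 1 62/260 = 23.8%, Formula N 48/303 = 15.8% → Blend 1
Overall: Blend 1 76/277 = 27.4%, Formula N 60/318 = 18.9% → Blend 1
Blend 1 wins overall and in every soil group — no reversal.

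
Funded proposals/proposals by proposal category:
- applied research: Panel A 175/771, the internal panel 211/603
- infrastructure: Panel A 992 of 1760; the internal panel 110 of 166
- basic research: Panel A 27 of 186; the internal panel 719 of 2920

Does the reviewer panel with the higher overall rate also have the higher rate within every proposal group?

Applied research: Panel A 175/771 = 22.7%, the internal panel 211/603 = 35.0% → the internal panel
Infrastructure: Panel A 992/1760 = 56.4%, the internal panel 110/166 = 66.3% → the internal panel
Basic research: Panel A 27/186 = 14.5%, the internal panel 719/2920 = 24.6% → the internal panel
Overall: Panel A 1194/2717 = 43.9%, the internal panel 1040/3689 = 28.2% → Panel A
The internal panel wins each proposal group but Panel A wins overall — the comparison reverses. The internal panel's proposals skew toward basic research, which has a lower base rate.

No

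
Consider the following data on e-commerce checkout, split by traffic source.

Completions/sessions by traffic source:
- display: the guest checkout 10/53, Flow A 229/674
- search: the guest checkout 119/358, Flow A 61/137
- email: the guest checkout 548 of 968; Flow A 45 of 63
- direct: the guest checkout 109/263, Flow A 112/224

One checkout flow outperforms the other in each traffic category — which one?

Flow A

Display: the guest checkout 10/53 = 18.9%, Flow A 229/674 = 34.0% → Flow A
Search: the guest checkout 119/358 = 33.2%, Flow A 61/137 = 44.5% → Flow A
Email: the guest checkout 548/968 = 56.6%, Flow A 45/63 = 71.4% → Flow A
Direct: the guest checkout 109/263 = 41.4%, Flow A 112/224 = 50.0% → Flow A
Flow A has the higher rate in all 4 groups.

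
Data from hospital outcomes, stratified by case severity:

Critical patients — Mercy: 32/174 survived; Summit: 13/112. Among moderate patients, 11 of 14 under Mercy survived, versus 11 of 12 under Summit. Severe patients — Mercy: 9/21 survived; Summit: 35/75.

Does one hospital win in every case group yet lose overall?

Critical: Mercy 32/174 = 18.4%, Summit 13/112 = 11.6% → Mercy
Moderate: Mercy 11/14 = 78.6%, Summit 11/12 = 91.7% → Summit
Severe: Mercy 9/21 = 42.9%, Summit 35/75 = 46.7% → Summit
Overall: Mercy 52/209 = 24.9%, Summit 59/199 = 29.6% → Summit
Neither sweeps: Mercy wins 1 of 3 groups, Summit wins 2. Summit wins overall but not every group — no Simpson reversal.

No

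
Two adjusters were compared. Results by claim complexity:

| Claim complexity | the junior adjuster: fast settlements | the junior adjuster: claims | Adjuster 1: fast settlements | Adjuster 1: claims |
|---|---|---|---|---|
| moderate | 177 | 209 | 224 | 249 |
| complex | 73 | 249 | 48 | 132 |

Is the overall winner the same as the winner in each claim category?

Moderate: the junior adjuster 177/209 = 84.7%, Adjuster 1 224/249 = 90.0% → Adjuster 1
Complex: the junior adjuster 73/249 = 29.3%, Adjuster 1 48/132 = 36.4% → Adjuster 1
Overall: the junior adjuster 250/458 = 54.6%, Adjuster 1 272/381 = 71.4% → Adjuster 1
Adjuster 1 wins overall and in every claim group — no reversal.

Yes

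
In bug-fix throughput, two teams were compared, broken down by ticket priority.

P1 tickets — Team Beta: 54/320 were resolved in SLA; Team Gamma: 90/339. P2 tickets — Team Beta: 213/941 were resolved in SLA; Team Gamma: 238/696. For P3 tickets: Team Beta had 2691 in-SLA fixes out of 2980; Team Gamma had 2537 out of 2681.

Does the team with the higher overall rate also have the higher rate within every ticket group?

Yes

P1: Team Beta 54/320 = 16.9%, Team Gamma 90/339 = 26.5% → Team Gamma
P2: Team Beta 213/941 = 22.6%, Team Gamma 238/696 = 34.2% → Team Gamma
P3: Team Beta 2691/2980 = 90.3%, Team Gamma 2537/2681 = 94.6% → Team Gamma
Overall: Team Beta 2958/4241 = 69.7%, Team Gamma 2865/3716 = 77.1% → Team Gamma
Team Gamma wins overall and in every ticket group — no reversal.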